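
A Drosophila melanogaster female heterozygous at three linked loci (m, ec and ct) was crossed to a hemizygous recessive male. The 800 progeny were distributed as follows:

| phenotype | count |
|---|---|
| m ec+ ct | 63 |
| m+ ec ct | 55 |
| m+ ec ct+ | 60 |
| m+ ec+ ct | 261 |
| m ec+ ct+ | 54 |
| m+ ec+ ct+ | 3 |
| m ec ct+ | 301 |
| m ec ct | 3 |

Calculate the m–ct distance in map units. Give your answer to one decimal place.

The two most frequent reciprocal classes, m+ ec+ ct and m ec ct+, are the parental types, so the F1 was m+ ec+ ct / m ec ct+.
The two rarest classes, m+ ec+ ct+ and m ec ct, are the double crossovers. Comparing them with the parentals, only the ct allele has switched, so ct is the middle locus and the order is m – ct – ec.
Crossovers in the m–ct interval produce the single-crossover classes m ec+ ct and m+ ec ct+ (63 + 60 = 123) plus the double crossovers (6).
RF(m–ct) = (123 + 6) / 800 = 129/800 = 0.1613 → 16.1 map units.

16.1 map units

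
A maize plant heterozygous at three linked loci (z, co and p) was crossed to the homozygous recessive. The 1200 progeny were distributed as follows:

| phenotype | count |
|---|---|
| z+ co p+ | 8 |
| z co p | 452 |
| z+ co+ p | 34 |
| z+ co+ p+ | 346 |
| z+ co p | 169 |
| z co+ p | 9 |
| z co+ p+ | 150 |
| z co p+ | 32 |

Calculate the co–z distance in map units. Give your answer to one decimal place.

28.0 map units

The two most frequent reciprocal classes, z+ co+ p+ and z co p, are the parental types, so the F1 was z+ co+ p+ / z co p.
The two rarest classes, z+ co p+ and z co+ p, are the double crossovers. Comparing them with the parentals, only the co allele has switched, so co is the middle locus and the order is z – co – p.
Crossovers in the z–co interval produce the single-crossover classes z co+ p+ and z+ co p (150 + 169 = 319) plus the double crossovers (17).
RF(z–co) = (319 + 17) / 1200 = 336/1200 = 0.2800 → 28.0 map units.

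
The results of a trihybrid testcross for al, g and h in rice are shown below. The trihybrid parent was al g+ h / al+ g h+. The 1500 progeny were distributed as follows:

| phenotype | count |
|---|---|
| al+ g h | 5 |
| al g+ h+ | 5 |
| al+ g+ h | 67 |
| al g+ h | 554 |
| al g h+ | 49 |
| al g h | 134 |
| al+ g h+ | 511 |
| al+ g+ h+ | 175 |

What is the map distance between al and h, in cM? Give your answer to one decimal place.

The two rarest classes, al g+ h+ and al+ g h, are the double crossovers. Comparing them with the parentals, only the h allele has switched, so h is the middle locus and the order is al – h – g.
Crossovers in the al–h interval produce the single-crossover classes al+ g+ h and al g h+ (67 + 49 = 116) plus the double crossovers (10).
RF(al–h) = (116 + 10) / 1500 = 126/1500 = 0.0840 → 8.4 cM.

8.4 cM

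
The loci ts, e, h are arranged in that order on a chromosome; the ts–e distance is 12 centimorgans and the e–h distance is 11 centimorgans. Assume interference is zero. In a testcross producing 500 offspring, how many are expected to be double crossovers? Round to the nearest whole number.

Map distances give recombination frequencies of 0.120 and 0.110 for the two intervals.
With no interference, expected double-crossover frequency = 0.120 × 0.110 = 0.01320.
Expected number = 0.01320 × 500 = 6.60 ≈ 7.

7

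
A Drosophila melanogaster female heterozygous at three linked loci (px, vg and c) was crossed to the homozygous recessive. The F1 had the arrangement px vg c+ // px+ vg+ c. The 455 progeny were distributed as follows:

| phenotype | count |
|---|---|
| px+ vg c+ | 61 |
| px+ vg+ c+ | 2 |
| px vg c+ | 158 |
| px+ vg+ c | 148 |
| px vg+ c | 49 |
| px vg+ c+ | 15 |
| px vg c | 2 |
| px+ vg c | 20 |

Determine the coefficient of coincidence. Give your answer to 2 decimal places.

The two rarest classes, px vg c and px+ vg+ c+, are the double crossovers. Comparing them with the parentals, only the c allele has switched, so c is the middle locus and the order is vg – c – px.
vg–c: (35 + 4)/455 = 0.0857; c–px: (110 + 4)/455 = 0.2505.
Expected DCO frequency = 0.0857 × 0.2505 ≈ 0.02147; observed = 4/455 ≈ 0.00879.
Coefficient of coincidence = 0.00879/0.02147 ≈ 0.41.

0.41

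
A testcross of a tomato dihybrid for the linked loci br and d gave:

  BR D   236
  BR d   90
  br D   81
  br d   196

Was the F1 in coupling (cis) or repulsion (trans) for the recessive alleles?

The two most frequent classes are BR D (236) and br d (196); these are the parental (non-recombinant) types.
So the F1 carried BR D on one chromosome and br d on the other — the recessive alleles are on the same chromosome (cis / coupling).

cis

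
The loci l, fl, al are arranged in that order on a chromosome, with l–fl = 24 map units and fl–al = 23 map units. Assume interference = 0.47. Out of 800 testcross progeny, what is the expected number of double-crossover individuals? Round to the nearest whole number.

Map distances give recombination frequencies of 0.240 and 0.230 for the two intervals.
With interference 0.47 (so coincidence = 0.53), expected double-crossover frequency = 0.240 × 0.230 × 0.53 = 0.02926.
Expected number = 0.02926 × 800 = 23.40 ≈ 23.

23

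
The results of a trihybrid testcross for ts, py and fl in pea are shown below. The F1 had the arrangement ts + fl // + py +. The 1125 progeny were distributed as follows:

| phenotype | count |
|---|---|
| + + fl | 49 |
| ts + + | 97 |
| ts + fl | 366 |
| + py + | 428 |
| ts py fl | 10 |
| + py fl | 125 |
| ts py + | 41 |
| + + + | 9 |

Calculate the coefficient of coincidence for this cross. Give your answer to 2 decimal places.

0.81

The two rarest classes, ts py fl and + + +, are the double crossovers. Comparing them with the parentals, only the py allele has switched, so py is the middle locus and the order is ts – py – fl.
ts–py: (90 + 19)/1125 = 0.0969; py–fl: (222 + 19)/1125 = 0.2142.
Expected DCO frequency = 0.0969 × 0.2142 ≈ 0.02076; observed = 19/1125 ≈ 0.01689.
Coefficient of coincidence = 0.01689/0.02076 ≈ 0.81.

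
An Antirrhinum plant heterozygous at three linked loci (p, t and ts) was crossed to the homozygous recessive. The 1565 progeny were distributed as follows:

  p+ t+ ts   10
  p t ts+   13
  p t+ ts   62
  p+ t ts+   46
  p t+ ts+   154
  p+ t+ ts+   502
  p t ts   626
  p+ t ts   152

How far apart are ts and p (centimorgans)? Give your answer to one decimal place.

21.0 centimorgans

The two most frequent reciprocal classes, p+ t+ ts+ and p t ts, are the parental types, so the F1 was p+ t+ ts+ / p t ts.
The two rarest classes, p+ t+ ts and p t ts+, are the double crossovers. Comparing them with the parentals, only the ts allele has switched, so ts is the middle locus and the order is t – ts – p.
Crossovers in the ts–p interval produce the single-crossover classes p t+ ts+ and p+ t ts (154 + 152 = 306) plus the double crossovers (23).
RF(ts–p) = (306 + 23) / 1565 = 329/1565 = 0.2102 → 21.0 centimorgans.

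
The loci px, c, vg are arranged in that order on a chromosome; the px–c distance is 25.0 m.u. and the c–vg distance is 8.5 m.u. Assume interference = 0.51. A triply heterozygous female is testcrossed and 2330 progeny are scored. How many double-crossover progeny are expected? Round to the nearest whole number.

Map distances give recombination frequencies of 0.250 and 0.085 for the two intervals.
With interference 0.51 (so coincidence = 0.49), expected double-crossover frequency = 0.250 × 0.085 × 0.49 = 0.01041.
Expected number = 0.01041 × 2330 = 24.26 ≈ 24.

24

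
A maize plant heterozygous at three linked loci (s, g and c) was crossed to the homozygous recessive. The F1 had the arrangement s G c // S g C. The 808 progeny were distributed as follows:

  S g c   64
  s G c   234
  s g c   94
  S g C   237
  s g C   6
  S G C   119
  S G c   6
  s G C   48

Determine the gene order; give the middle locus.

s

The two rarest classes, S G c and s g C, are the double crossovers. Comparing them with the parentals, only the s allele has switched, so s is the middle locus and the order is c – s – g.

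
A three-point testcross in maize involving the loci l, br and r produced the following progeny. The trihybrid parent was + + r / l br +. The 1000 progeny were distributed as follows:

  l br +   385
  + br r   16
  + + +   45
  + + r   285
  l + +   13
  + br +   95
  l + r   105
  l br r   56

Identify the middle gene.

The two rarest classes, + br r and l + +, are the double crossovers. Comparing them with the parentals, only the br allele has switched, so br is the middle locus and the order is l – br – r.

br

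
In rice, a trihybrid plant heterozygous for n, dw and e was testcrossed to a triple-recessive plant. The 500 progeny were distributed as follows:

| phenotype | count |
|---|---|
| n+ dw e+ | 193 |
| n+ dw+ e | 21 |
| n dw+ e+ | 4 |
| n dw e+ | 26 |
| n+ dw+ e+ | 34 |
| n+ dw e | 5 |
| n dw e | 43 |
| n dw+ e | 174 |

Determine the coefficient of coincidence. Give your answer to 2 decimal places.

0.93

The two most frequent reciprocal classes, n+ dw e+ and n dw+ e, are the parental types, so the F1 was n+ dw e+ / n dw+ e.
The two rarest classes, n+ dw e and n dw+ e+, are the double crossovers. Comparing them with the parentals, only the e allele has switched, so e is the middle locus and the order is dw – e – n.
dw–e: (77 + 9)/500 = 0.1720; e–n: (47 + 9)/500 = 0.1120.
Expected DCO frequency = 0.1720 × 0.1120 ≈ 0.01926; observed = 9/500 ≈ 0.01800.
Coefficient of coincidence = 0.01800/0.01926 ≈ 0.93.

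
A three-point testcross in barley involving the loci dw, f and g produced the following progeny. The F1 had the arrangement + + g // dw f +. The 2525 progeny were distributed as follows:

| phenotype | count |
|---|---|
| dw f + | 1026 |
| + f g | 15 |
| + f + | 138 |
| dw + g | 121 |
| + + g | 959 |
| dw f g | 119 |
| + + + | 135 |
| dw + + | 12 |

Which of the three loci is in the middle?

The two rarest classes, + f g and dw + +, are the double crossovers. Comparing them with the parentals, only the f allele has switched, so f is the middle locus and the order is g – f – dw.

f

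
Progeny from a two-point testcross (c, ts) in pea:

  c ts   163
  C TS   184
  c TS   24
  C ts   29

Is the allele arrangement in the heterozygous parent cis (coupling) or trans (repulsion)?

cis

The two most frequent classes are C TS (184) and c ts (163); these are the parental (non-recombinant) types.
So the F1 carried C TS on one chromosome and c ts on the other — the recessive alleles are on the same chromosome (cis / coupling).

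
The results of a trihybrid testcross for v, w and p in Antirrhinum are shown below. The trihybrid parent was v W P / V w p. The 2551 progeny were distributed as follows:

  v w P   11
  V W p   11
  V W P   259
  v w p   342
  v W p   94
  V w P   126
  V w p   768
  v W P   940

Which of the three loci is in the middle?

The two rarest classes, v w P and V W p, are the double crossovers. Comparing them with the parentals, only the w allele has switched, so w is the middle locus and the order is p – w – v.

w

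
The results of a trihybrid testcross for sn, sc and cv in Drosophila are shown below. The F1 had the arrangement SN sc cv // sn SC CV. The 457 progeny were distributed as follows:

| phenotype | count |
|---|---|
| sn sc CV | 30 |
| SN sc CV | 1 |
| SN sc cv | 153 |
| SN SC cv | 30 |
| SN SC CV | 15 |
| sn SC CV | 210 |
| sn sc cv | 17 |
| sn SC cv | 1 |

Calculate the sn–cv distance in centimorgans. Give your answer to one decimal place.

7.4 centimorgans

The two rarest classes, SN sc CV and sn SC cv, are the double crossovers. Comparing them with the parentals, only the cv allele has switched, so cv is the middle locus and the order is sc – cv – sn.
Crossovers in the cv–sn interval produce the single-crossover classes sn sc cv and SN SC CV (17 + 15 = 32) plus the double crossovers (2).
RF(cv–sn) = (32 + 2) / 457 = 34/457 = 0.0744 → 7.4 centimorgans.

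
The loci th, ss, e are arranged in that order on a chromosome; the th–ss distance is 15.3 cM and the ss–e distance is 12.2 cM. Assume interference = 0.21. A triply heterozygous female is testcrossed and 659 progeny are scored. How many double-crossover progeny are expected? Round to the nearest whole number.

10

Map distances give recombination frequencies of 0.153 and 0.122 for the two intervals.
With interference 0.21 (so coincidence = 0.79), expected double-crossover frequency = 0.153 × 0.122 × 0.79 = 0.01475.
Expected number = 0.01475 × 659 = 9.72 ≈ 10.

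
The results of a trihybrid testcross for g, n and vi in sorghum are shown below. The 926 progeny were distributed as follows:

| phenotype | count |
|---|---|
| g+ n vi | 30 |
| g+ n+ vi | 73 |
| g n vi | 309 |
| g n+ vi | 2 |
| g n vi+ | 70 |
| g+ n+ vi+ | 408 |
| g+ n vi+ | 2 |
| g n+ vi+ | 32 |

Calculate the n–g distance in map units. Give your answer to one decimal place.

7.1 map units

The two most frequent reciprocal classes, g+ n+ vi+ and g n vi, are the parental types, so the F1 was g+ n+ vi+ / g n vi.
The two rarest classes, g+ n vi+ and g n+ vi, are the double crossovers. Comparing them with the parentals, only the n allele has switched, so n is the middle locus and the order is vi – n – g.
Crossovers in the n–g interval produce the single-crossover classes g n+ vi+ and g+ n vi (32 + 30 = 62) plus the double crossovers (4).
RF(n–g) = (62 + 4) / 926 = 66/926 = 0.0713 → 7.1 map units.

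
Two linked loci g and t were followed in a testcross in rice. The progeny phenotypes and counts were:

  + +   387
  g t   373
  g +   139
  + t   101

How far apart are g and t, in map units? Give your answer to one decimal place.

24.0 map units

The two most frequent classes, + + (387) and g t (373), are the parental types, so the F1 was + + / g t.
The recombinant classes are + t and g +: 101 + 139 = 240.
Recombination frequency = 240/1000 = 0.2400 ≈ 24.0%, i.e. 24.0 map units.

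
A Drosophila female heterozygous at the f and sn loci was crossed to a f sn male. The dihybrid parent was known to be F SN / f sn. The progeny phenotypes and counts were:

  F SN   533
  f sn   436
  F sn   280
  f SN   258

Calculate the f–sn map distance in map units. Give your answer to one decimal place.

The recombinant classes are F sn and f SN: 280 + 258 = 538.
Recombination frequency = 538/1507 = 0.3570 ≈ 35.7%, i.e. 35.7 map units.

35.7 map units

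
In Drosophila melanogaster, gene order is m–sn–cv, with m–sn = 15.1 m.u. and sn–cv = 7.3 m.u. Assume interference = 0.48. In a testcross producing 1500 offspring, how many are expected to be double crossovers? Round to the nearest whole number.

9

Map distances give recombination frequencies of 0.151 and 0.073 for the two intervals.
With interference 0.48 (so coincidence = 0.52), expected double-crossover frequency = 0.151 × 0.073 × 0.52 = 0.00573.
Expected number = 0.00573 × 1500 = 8.60 ≈ 9.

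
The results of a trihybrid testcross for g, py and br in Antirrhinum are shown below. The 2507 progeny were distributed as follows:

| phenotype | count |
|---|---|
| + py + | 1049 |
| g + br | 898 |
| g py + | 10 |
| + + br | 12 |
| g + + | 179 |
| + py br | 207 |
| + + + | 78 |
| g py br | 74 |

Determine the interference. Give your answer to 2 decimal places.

The two most frequent reciprocal classes, g + br and + py +, are the parental types, so the F1 was g + br / + py +.
The two rarest classes, + + br and g py +, are the double crossovers. Comparing them with the parentals, only the g allele has switched, so g is the middle locus and the order is py – g – br.
py–g: (152 + 22)/2507 = 0.0694; g–br: (386 + 22)/2507 = 0.1627.
Expected DCO frequency = 0.0694 × 0.1627 ≈ 0.01129; observed = 22/2507 ≈ 0.00878.
Coefficient of coincidence = 0.00878/0.01129 ≈ 0.78; interference = 1 − 0.78 = 0.22.

0.22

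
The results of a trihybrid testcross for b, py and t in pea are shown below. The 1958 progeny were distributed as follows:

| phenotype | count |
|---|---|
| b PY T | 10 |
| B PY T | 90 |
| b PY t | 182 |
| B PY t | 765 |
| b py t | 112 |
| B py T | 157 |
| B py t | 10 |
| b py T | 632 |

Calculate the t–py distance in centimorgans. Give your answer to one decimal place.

11.3 centimorgans

The two most frequent reciprocal classes, b py T and B PY t, are the parental types, so the F1 was b py T / B PY t.
The two rarest classes, b PY T and B py t, are the double crossovers. Comparing them with the parentals, only the py allele has switched, so py is the middle locus and the order is t – py – b.
Crossovers in the t–py interval produce the single-crossover classes b py t and B PY T (112 + 90 = 202) plus the double crossovers (20).
RF(t–py) = (202 + 20) / 1958 = 222/1958 = 0.1134 → 11.3 centimorgans.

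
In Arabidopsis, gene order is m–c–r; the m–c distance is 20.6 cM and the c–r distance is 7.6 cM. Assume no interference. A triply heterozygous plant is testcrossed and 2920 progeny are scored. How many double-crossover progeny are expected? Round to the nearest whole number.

46

Map distances give recombination frequencies of 0.206 and 0.076 for the two intervals.
With no interference, expected double-crossover frequency = 0.206 × 0.076 = 0.01566.
Expected number = 0.01566 × 2920 = 45.72 ≈ 46.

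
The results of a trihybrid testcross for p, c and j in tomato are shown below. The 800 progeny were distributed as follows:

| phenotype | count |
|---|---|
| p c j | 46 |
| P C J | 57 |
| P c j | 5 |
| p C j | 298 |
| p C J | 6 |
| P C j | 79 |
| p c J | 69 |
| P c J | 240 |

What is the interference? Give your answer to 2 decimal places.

The two most frequent reciprocal classes, P c J and p C j, are the parental types, so the F1 was P c J / p C j.
The two rarest classes, P c j and p C J, are the double crossovers. Comparing them with the parentals, only the j allele has switched, so j is the middle locus and the order is p – j – c.
p–j: (148 + 11)/800 = 0.1988; j–c: (103 + 11)/800 = 0.1425.
Expected DCO frequency = 0.1988 × 0.1425 ≈ 0.02833; observed = 11/800 ≈ 0.01375.
Coefficient of coincidence = 0.01375/0.02833 ≈ 0.49; interference = 1 − 0.49 = 0.51.

0.51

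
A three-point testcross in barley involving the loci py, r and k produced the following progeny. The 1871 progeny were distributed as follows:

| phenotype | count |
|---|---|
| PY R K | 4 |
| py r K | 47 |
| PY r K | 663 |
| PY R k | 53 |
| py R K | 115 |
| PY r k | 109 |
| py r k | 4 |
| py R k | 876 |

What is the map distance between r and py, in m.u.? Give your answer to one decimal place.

The two most frequent reciprocal classes, py R k and PY r K, are the parental types, so the F1 was py R k / PY r K.
The two rarest classes, py r k and PY R K, are the double crossovers. Comparing them with the parentals, only the r allele has switched, so r is the middle locus and the order is k – r – py.
Crossovers in the r–py interval produce the single-crossover classes PY R k and py r K (53 + 47 = 100) plus the double crossovers (8).
RF(r–py) = (100 + 8) / 1871 = 108/1871 = 0.0577 → 5.8 m.u.

5.8 m.u.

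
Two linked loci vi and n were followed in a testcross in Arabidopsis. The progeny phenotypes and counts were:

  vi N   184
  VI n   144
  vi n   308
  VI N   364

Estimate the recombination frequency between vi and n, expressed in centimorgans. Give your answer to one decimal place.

The two most frequent classes, VI N (364) and vi n (308), are the parental types, so the F1 was VI N / vi n.
The recombinant classes are VI n and vi N: 144 + 184 = 328.
Recombination frequency = 328/1000 = 0.3280 ≈ 32.8%, i.e. 32.8 centimorgans.

32.8 centimorgans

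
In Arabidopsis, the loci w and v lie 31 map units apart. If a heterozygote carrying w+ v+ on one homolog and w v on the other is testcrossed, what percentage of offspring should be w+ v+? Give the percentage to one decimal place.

A map distance of 31 map units corresponds to a recombination frequency of 0.310.
The F1 is w+ v+ / w v, so w+ v+ is a parental gamete class with expected frequency (1 − r)/2 = 0.690/2 = 0.3450.
That is 0.3450 = 34.5% of the progeny.

34.5%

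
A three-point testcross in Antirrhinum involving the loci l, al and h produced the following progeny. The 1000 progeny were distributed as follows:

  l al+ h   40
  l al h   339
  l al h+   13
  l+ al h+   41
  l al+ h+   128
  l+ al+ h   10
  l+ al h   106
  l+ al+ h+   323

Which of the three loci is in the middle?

h

The two most frequent reciprocal classes, l+ al+ h+ and l al h, are the parental types, so the F1 was l+ al+ h+ / l al h.
The two rarest classes, l+ al+ h and l al h+, are the double crossovers. Comparing them with the parentals, only the h allele has switched, so h is the middle locus and the order is al – h – l.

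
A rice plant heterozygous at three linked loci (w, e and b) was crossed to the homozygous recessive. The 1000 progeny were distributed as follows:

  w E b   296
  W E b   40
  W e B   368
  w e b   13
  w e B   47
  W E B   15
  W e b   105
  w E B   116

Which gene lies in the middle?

e

The two most frequent reciprocal classes, w E b and W e B, are the parental types, so the F1 was w E b / W e B.
The two rarest classes, w e b and W E B, are the double crossovers. Comparing them with the parentals, only the e allele has switched, so e is the middle locus and the order is b – e – w.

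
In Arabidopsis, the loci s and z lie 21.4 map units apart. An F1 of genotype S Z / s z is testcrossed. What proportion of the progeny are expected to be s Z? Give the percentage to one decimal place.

A map distance of 21.4 map units corresponds to a recombination frequency of 0.214.
The F1 is S Z / s z, so s Z is a recombinant gamete class with expected frequency r/2 = 0.214/2 = 0.1070.
That is 0.1070 = 10.7% of the progeny.

10.7%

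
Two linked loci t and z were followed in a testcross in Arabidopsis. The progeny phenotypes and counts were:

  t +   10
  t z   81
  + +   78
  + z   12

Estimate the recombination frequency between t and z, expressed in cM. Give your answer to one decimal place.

The two most frequent classes, + + (78) and t z (81), are the parental types, so the F1 was + + / t z.
The recombinant classes are + z and t +: 12 + 10 = 22.
Recombination frequency = 22/181 = 0.1215 ≈ 12.2%, i.e. 12.2 cM.

12.2 cM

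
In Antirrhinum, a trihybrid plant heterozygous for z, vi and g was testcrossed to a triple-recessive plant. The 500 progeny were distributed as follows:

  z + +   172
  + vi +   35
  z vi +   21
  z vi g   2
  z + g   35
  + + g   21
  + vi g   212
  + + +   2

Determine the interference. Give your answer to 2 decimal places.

0.41

The two most frequent reciprocal classes, + vi g and z + +, are the parental types, so the F1 was + vi g / z + +.
The two rarest classes, z vi g and + + +, are the double crossovers. Comparing them with the parentals, only the z allele has switched, so z is the middle locus and the order is g – z – vi.
g–z: (70 + 4)/500 = 0.1480; z–vi: (42 + 4)/500 = 0.0920.
Expected DCO frequency = 0.1480 × 0.0920 ≈ 0.01362; observed = 4/500 ≈ 0.00800.
Coefficient of coincidence = 0.00800/0.01362 ≈ 0.59; interference = 1 − 0.59 = 0.41.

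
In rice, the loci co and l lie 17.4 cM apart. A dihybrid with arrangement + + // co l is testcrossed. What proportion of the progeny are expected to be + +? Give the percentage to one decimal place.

A map distance of 17.4 cM corresponds to a recombination frequency of 0.174.
The F1 is + + / co l, so + + is a parental gamete class with expected frequency (1 − r)/2 = 0.826/2 = 0.4130.
That is 0.4130 = 41.3% of the progeny.

41.3%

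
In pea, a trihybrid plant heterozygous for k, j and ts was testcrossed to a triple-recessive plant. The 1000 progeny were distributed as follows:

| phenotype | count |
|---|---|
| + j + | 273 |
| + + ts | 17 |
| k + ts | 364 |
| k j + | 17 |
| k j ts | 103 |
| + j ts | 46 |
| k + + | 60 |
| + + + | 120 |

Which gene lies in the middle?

k

The two most frequent reciprocal classes, + j + and k + ts, are the parental types, so the F1 was + j + / k + ts.
The two rarest classes, k j + and + + ts, are the double crossovers. Comparing them with the parentals, only the k allele has switched, so k is the middle locus and the order is ts – k – j.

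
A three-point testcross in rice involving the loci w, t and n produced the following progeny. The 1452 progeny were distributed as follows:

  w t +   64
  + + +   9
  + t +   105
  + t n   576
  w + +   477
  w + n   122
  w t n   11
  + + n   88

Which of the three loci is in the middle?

w

The two most frequent reciprocal classes, w + + and + t n, are the parental types, so the F1 was w + + / + t n.
The two rarest classes, + + + and w t n, are the double crossovers. Comparing them with the parentals, only the w allele has switched, so w is the middle locus and the order is t – w – n.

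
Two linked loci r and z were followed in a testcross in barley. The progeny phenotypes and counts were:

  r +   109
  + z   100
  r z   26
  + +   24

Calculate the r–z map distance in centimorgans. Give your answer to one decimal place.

The two most frequent classes, + z (100) and r + (109), are the parental types, so the F1 was + z / r +.
The recombinant classes are + + and r z: 24 + 26 = 50.
Recombination frequency = 50/259 = 0.1931 ≈ 19.3%, i.e. 19.3 centimorgans.

19.3 centimorgans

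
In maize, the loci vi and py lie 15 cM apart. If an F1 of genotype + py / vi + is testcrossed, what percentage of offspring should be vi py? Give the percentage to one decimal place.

7.5%

A map distance of 15 cM corresponds to a recombination frequency of 0.150.
The F1 is + py / vi +, so vi py is a recombinant gamete class with expected frequency r/2 = 0.150/2 = 0.0750.
That is 0.0750 = 7.5% of the progeny.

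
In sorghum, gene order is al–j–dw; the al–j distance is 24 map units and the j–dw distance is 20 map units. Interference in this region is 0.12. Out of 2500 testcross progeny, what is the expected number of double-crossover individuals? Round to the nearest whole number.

Map distances give recombination frequencies of 0.240 and 0.200 for the two intervals.
With interference 0.12 (so coincidence = 0.88), expected double-crossover frequency = 0.240 × 0.200 × 0.88 = 0.04224.
Expected number = 0.04224 × 2500 = 105.60 ≈ 106.

106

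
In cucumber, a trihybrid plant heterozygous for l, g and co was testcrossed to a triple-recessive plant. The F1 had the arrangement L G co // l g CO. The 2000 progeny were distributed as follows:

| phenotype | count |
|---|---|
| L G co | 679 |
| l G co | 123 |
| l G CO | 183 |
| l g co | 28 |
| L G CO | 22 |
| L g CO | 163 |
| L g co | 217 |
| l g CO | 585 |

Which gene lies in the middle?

co

The two rarest classes, L G CO and l g co, are the double crossovers. Comparing them with the parentals, only the co allele has switched, so co is the middle locus and the order is l – co – g.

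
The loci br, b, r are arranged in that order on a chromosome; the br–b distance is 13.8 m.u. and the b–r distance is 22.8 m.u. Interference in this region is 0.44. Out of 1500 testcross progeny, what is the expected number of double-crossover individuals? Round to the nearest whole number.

26

Map distances give recombination frequencies of 0.138 and 0.228 for the two intervals.
With interference 0.44 (so coincidence = 0.56), expected double-crossover frequency = 0.138 × 0.228 × 0.56 = 0.01762.
Expected number = 0.01762 × 1500 = 26.43 ≈ 26.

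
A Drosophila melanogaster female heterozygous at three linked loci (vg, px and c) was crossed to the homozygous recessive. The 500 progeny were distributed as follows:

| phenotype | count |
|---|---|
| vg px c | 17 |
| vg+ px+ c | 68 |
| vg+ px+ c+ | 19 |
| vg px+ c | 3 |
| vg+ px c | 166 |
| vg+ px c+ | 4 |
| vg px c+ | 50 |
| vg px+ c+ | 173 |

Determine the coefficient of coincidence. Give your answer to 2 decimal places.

0.65

The two most frequent reciprocal classes, vg+ px c and vg px+ c+, are the parental types, so the F1 was vg+ px c / vg px+ c+.
The two rarest classes, vg+ px c+ and vg px+ c, are the double crossovers. Comparing them with the parentals, only the c allele has switched, so c is the middle locus and the order is px – c – vg.
px–c: (118 + 7)/500 = 0.2500; c–vg: (36 + 7)/500 = 0.0860.
Expected DCO frequency = 0.2500 × 0.0860 ≈ 0.02150; observed = 7/500 ≈ 0.01400.
Coefficient of coincidence = 0.01400/0.02150 ≈ 0.65.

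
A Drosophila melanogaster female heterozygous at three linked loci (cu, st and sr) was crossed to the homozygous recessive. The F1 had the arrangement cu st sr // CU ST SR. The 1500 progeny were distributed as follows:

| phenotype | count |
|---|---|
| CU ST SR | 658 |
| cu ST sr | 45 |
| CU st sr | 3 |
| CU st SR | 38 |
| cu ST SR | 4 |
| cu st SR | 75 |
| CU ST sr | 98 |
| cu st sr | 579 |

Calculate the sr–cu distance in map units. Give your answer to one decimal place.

12.0 map units

The two rarest classes, CU st sr and cu ST SR, are the double crossovers. Comparing them with the parentals, only the cu allele has switched, so cu is the middle locus and the order is sr – cu – st.
Crossovers in the sr–cu interval produce the single-crossover classes cu st SR and CU ST sr (75 + 98 = 173) plus the double crossovers (7).
RF(sr–cu) = (173 + 7) / 1500 = 180/1500 = 0.1200 → 12.0 map units.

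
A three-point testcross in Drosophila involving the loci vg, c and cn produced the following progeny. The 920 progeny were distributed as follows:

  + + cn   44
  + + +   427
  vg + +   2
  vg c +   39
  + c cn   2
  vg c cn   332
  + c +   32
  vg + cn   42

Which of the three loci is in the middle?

vg

The two most frequent reciprocal classes, + + + and vg c cn, are the parental types, so the F1 was + + + / vg c cn.
The two rarest classes, vg + + and + c cn, are the double crossovers. Comparing them with the parentals, only the vg allele has switched, so vg is the middle locus and the order is cn – vg – c.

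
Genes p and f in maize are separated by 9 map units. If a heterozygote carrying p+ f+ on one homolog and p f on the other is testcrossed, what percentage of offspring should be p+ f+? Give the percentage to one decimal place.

45.5%

A map distance of 9 map units corresponds to a recombination frequency of 0.090.
The F1 is p+ f+ / p f, so p+ f+ is a parental gamete class with expected frequency (1 − r)/2 = 0.910/2 = 0.4550.
That is 0.4550 = 45.5% of the progeny.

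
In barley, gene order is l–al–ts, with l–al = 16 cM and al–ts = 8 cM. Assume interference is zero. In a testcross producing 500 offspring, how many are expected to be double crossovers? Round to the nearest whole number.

6

Map distances give recombination frequencies of 0.160 and 0.080 for the two intervals.
With no interference, expected double-crossover frequency = 0.160 × 0.080 = 0.01280.
Expected number = 0.01280 × 500 = 6.40 ≈ 6.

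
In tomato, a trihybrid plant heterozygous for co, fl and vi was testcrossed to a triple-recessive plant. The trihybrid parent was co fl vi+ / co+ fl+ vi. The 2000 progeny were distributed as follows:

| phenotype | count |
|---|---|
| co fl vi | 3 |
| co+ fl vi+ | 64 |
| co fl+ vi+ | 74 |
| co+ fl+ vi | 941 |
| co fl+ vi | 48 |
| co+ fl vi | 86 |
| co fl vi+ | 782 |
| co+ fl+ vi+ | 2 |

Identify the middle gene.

vi

The two rarest classes, co fl vi and co+ fl+ vi+, are the double crossovers. Comparing them with the parentals, only the vi allele has switched, so vi is the middle locus and the order is co – vi – fl.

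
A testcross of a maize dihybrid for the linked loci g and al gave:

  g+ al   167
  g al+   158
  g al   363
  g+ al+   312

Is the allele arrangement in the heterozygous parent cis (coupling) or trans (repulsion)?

The two most frequent classes are g+ al+ (312) and g al (363); these are the parental (non-recombinant) types.
So the F1 carried g+ al+ on one chromosome and g al on the other — the recessive alleles are on the same chromosome (cis / coupling).

cis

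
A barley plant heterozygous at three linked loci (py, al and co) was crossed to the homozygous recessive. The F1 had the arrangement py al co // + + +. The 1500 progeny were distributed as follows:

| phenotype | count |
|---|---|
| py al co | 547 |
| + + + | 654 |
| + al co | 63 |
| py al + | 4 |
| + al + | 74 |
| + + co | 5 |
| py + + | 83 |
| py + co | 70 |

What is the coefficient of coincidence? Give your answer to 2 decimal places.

0.57

The two rarest classes, py al + and + + co, are the double crossovers. Comparing them with the parentals, only the co allele has switched, so co is the middle locus and the order is py – co – al.
py–co: (146 + 9)/1500 = 0.1033; co–al: (144 + 9)/1500 = 0.1020.
Expected DCO frequency = 0.1033 × 0.1020 ≈ 0.01054; observed = 9/1500 ≈ 0.00600.
Coefficient of coincidence = 0.00600/0.01054 ≈ 0.57.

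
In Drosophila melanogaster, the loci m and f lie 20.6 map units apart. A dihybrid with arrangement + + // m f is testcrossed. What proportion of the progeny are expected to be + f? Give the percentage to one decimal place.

A map distance of 20.6 map units corresponds to a recombination frequency of 0.206.
The F1 is + + / m f, so + f is a recombinant gamete class with expected frequency r/2 = 0.206/2 = 0.1030.
That is 0.1030 = 10.3% of the progeny.

10.3%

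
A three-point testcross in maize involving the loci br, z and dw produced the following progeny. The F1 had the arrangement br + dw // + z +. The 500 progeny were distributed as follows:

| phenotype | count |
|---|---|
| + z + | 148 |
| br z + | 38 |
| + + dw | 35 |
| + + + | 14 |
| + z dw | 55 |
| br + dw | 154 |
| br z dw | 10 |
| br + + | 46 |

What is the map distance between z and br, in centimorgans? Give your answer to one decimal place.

The two rarest classes, br z dw and + + +, are the double crossovers. Comparing them with the parentals, only the z allele has switched, so z is the middle locus and the order is br – z – dw.
Crossovers in the br–z interval produce the single-crossover classes + + dw and br z + (35 + 38 = 73) plus the double crossovers (24).
RF(br–z) = (73 + 24) / 500 = 97/500 = 0.1940 → 19.4 centimorgans.

19.4 centimorgans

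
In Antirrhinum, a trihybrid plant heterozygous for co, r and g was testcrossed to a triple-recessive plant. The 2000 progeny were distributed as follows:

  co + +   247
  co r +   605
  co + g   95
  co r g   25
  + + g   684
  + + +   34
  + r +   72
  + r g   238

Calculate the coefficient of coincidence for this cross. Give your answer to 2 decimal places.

The two most frequent reciprocal classes, co r + and + + g, are the parental types, so the F1 was co r + / + + g.
The two rarest classes, co r g and + + +, are the double crossovers. Comparing them with the parentals, only the g allele has switched, so g is the middle locus and the order is r – g – co.
r–g: (485 + 59)/2000 = 0.2720; g–co: (167 + 59)/2000 = 0.1130.
Expected DCO frequency = 0.2720 × 0.1130 ≈ 0.03074; observed = 59/2000 ≈ 0.02950.
Coefficient of coincidence = 0.02950/0.03074 ≈ 0.96.

0.96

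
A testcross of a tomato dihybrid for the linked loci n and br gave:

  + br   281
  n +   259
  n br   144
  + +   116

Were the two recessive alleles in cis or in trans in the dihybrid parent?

trans

The two most frequent classes are + br (281) and n + (259); these are the parental (non-recombinant) types.
So the F1 carried + br on one chromosome and n + on the other — the recessive alleles are on opposite chromosomes (trans / repulsion).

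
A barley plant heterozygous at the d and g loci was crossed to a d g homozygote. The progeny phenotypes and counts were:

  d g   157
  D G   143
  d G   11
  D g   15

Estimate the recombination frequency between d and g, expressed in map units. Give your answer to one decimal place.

8.0 map units

The two most frequent classes, D G (143) and d g (157), are the parental types, so the F1 was D G / d g.
The recombinant classes are D g and d G: 15 + 11 = 26.
Recombination frequency = 26/326 = 0.0798 ≈ 8.0%, i.e. 8.0 map units.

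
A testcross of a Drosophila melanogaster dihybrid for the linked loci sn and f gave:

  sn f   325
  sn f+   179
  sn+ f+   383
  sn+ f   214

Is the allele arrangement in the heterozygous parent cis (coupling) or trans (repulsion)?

The two most frequent classes are sn+ f+ (383) and sn f (325); these are the parental (non-recombinant) types.
So the F1 carried sn+ f+ on one chromosome and sn f on the other — the recessive alleles are on the same chromosome (cis / coupling).

cis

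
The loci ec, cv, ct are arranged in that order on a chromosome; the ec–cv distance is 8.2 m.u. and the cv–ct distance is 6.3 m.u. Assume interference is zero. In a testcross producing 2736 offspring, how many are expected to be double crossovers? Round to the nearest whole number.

Map distances give recombination frequencies of 0.082 and 0.063 for the two intervals.
With no interference, expected double-crossover frequency = 0.082 × 0.063 = 0.00517.
Expected number = 0.00517 × 2736 = 14.13 ≈ 14.

14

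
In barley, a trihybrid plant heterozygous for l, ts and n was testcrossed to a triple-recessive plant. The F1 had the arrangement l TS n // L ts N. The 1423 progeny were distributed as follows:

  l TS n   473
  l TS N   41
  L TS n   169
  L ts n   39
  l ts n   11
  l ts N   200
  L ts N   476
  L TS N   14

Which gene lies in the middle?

The two rarest classes, l ts n and L TS N, are the double crossovers. Comparing them with the parentals, only the ts allele has switched, so ts is the middle locus and the order is l – ts – n.

ts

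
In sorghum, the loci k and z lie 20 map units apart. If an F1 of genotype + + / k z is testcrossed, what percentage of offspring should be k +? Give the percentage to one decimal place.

A map distance of 20 map units corresponds to a recombination frequency of 0.200.
The F1 is + + / k z, so k + is a recombinant gamete class with expected frequency r/2 = 0.200/2 = 0.1000.
That is 0.1000 = 10.0% of the progeny.

10.0%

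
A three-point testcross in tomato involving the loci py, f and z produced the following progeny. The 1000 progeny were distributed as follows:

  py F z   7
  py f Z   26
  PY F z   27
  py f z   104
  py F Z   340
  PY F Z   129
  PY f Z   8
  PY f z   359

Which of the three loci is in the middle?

The two most frequent reciprocal classes, py F Z and PY f z, are the parental types, so the F1 was py F Z / PY f z.
The two rarest classes, py F z and PY f Z, are the double crossovers. Comparing them with the parentals, only the z allele has switched, so z is the middle locus and the order is py – z – f.

z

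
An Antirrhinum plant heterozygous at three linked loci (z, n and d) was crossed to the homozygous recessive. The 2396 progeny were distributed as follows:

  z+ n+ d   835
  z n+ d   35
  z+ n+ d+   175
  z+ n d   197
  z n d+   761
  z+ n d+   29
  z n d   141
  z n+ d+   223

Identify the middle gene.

z

The two most frequent reciprocal classes, z n d+ and z+ n+ d, are the parental types, so the F1 was z n d+ / z+ n+ d.
The two rarest classes, z+ n d+ and z n+ d, are the double crossovers. Comparing them with the parentals, only the z allele has switched, so z is the middle locus and the order is n – z – d.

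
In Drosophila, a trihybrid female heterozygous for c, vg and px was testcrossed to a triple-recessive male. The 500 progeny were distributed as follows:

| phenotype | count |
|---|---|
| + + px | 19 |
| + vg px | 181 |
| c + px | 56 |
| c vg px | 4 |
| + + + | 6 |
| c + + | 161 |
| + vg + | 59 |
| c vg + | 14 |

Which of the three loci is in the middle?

The two most frequent reciprocal classes, + vg px and c + +, are the parental types, so the F1 was + vg px / c + +.
The two rarest classes, c vg px and + + +, are the double crossovers. Comparing them with the parentals, only the c allele has switched, so c is the middle locus and the order is px – c – vg.

c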